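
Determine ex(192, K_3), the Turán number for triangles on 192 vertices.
ex(192, K_3) = ⌊192^2/4⌋ = 9216

Mantel (1907): a triangle-free graph on n vertices has at most ⌊n^2/4⌋ edges, with equality for the complete bipartite graph K_{⌊n/2⌋, ⌈n/2⌉}. For n = 192: ⌊192^2/4⌋ = ⌊36864/4⌋ = 9216. The extremal graph is K_{96, 96}, which has 96·96 = 9216 edges.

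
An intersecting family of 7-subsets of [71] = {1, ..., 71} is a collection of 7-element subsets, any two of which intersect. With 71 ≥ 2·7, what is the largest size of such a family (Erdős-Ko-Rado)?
max |F| = C(70, 6) = 131115985

The Erdős-Ko-Rado theorem states: for n ≥ 2k, an intersecting family of k-subsets of an n-element set has size at most C(n − 1, k − 1), with equality for 'star' families {A ⊆ [n] : |A| = k, i ∈ A} (fix an element i). For n = 71, k = 7: C(70, 6) = 131115985.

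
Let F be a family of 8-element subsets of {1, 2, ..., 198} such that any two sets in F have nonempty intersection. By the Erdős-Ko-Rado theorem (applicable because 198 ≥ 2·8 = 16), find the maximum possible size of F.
max |F| = C(197, 7) = 2051256675104

The Erdős-Ko-Rado theorem states: for n ≥ 2k, an intersecting family of k-subsets of an n-element set has size at most C(n − 1, k − 1), with equality for 'star' families {A ⊆ [n] : |A| = k, i ∈ A} (fix an element i). For n = 198, k = 8: C(197, 7) = 2051256675104.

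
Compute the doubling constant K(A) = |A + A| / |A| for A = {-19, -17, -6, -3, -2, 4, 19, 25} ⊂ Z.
K = |A + A| / |A| = 33/8

Enumerate A + A = {a + b : a, b ∈ A}. With |A| = 8, there are |A|^2 = 64 ordered sum pairs; collecting distinct values, A + A = {-38, -36, -34, -25, -23, -22, -21, -20, -19, -15, -13, -12, -9, -8, -6, -5, -4, -2, 0, 1, 2, 6, 8, 13, 16, 17, 19, 22, 23, 29, 38, 44, 50}, so |A + A| = 33. Thus K = 33/8. For comparison, the minimum possible |A + A| over all 8-element sets is 2·8 − 1 = 15 (so min K = 15/8), attained only by arithmetic progressions.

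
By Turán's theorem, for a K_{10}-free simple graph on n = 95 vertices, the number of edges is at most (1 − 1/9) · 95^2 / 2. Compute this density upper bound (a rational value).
Turán density bound = (8/9) · 95^2/2 = 36100/9 ≈ 4011.1111

Turán's theorem: ex(n, K_{r+1}) is achieved by the complete r-partite Turán graph T(n, r) with parts as balanced as possible, and is at most (1 − 1/r) · n^2/2. For r = 9, n = 95: the density bound is (8/9) · 9025/2 = 36100/9 ≈ 4011.1111. The integer-valued extremum is e(T(95, 9)) = 4010, which is strictly less than the density bound 36100/9 since 9 ∤ 95 (the parts of T(95, 9) cannot all be equal).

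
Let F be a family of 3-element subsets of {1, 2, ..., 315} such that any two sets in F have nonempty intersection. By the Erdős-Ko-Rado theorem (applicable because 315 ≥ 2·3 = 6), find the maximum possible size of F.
max |F| = C(314, 2) = 49141

Erdős-Ko-Rado (1961): when n ≥ 2k, max |F| = C(n−1, k−1). The bound is attained by the star {A : i ∈ A} for any fixed i ∈ [n]. Here C(315−1, 3−1) = C(314, 2) = 49141.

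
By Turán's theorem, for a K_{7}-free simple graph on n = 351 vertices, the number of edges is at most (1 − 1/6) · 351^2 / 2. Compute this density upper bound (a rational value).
Turán density bound = (5/6) · 351^2/2 = 205335/4 ≈ 51333.75

Turán's theorem: ex(n, K_{r+1}) is achieved by the complete r-partite Turán graph T(n, r) with parts as balanced as possible, and is at most (1 − 1/r) · n^2/2. For r = 6, n = 351: the density bound is (5/6) · 123201/2 = 205335/4 ≈ 51333.75. The integer-valued extremum is e(T(351, 6)) = 51333, which is strictly less than the density bound 205335/4 since 6 ∤ 351 (the parts of T(351, 6) cannot all be equal).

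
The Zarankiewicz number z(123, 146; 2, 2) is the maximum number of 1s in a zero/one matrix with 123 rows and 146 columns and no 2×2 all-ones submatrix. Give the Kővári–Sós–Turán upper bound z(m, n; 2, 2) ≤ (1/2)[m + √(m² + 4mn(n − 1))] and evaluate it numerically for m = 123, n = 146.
z(123, 146; 2, 2) ≤ (1/2)[123 + √(123² + 4·123·146·145)] = (1/2)[123 + √10430769] = 1676.3351

Kővári–Sós–Turán: let r_1, ..., r_123 be the row sums and z = Σ r_i the total number of 1s. Each pair of columns can share at most one row with both entries 1 (else a 2×2 all-ones block appears), so Σ_i C(r_i, 2) ≤ C(146, 2) = 10585. By convexity Σ_i C(r_i, 2) ≥ 123·C(z/123, 2) = z(z − 123)/(2·123), giving z² − 123z − 123·146·145 ≤ 0 and hence z ≤ (1/2)[123 + √(15129 + 4·2603910)] = (1/2)[123 + √10430769] ≈ (1/2)(123 + 3229.6701) = 1676.3351.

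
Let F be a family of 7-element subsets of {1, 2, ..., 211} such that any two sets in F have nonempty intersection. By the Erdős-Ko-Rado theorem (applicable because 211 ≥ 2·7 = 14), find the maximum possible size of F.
max |F| = C(210, 6) = 110837787060

Erdős-Ko-Rado (1961): when n ≥ 2k, max |F| = C(n−1, k−1). The bound is attained by the star {A : i ∈ A} for any fixed i ∈ [n]. Here C(211−1, 7−1) = C(210, 6) = 110837787060.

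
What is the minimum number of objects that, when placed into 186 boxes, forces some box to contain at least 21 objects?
n = (21 − 1)·186 + 1 = 3721

By the generalised pigeonhole principle, to guarantee some box contains ≥ r objects we need more than (r − 1) · k objects total. Threshold: n = (r − 1) · k + 1. With r = 21 and k = 186: n = 20 · 186 + 1 = 3720 + 1 = 3721. For n = 3720 = 20 · 186, we can put exactly 20 objects in every box, avoiding 21 in any single one — so 3721 is tight.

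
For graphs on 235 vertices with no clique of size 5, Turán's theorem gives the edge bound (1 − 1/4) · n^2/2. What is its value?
Turán density bound = (3/4) · 235^2/2 = 165675/8 ≈ 20709.375

Turán's theorem: ex(n, K_{r+1}) is achieved by the complete r-partite Turán graph T(n, r) with parts as balanced as possible, and is at most (1 − 1/r) · n^2/2. For r = 4, n = 235: the density bound is (3/4) · 55225/2 = 165675/8 ≈ 20709.375. The integer-valued extremum is e(T(235, 4)) = 20709, which is strictly less than the density bound 165675/8 since 4 ∤ 235 (the parts of T(235, 4) cannot all be equal).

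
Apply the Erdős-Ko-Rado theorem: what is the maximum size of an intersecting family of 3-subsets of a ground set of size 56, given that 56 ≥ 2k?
max |F| = C(55, 2) = 1485

The Erdős-Ko-Rado theorem states: for n ≥ 2k, an intersecting family of k-subsets of an n-element set has size at most C(n − 1, k − 1), with equality for 'star' families {A ⊆ [n] : |A| = k, i ∈ A} (fix an element i). For n = 56, k = 3: C(55, 2) = 1485.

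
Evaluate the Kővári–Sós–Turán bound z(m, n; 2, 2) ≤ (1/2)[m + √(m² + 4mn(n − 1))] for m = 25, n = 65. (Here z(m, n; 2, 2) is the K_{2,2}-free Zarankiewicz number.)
z(25, 65; 2, 2) ≤ (1/2)[25 + √(25² + 4·25·65·64)] = (1/2)[25 + √416625] = 335.2325

Kővári–Sós–Turán: let r_1, ..., r_25 be the row sums and z = Σ r_i the total number of 1s. Each pair of columns can share at most one row with both entries 1 (else a 2×2 all-ones block appears), so Σ_i C(r_i, 2) ≤ C(65, 2) = 2080. By convexity Σ_i C(r_i, 2) ≥ 25·C(z/25, 2) = z(z − 25)/(2·25), giving z² − 25z − 25·65·64 ≤ 0 and hence z ≤ (1/2)[25 + √(625 + 4·104000)] = (1/2)[25 + √416625] ≈ (1/2)(25 + 645.4649) = 335.2325.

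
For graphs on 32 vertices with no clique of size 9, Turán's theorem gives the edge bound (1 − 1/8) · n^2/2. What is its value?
Turán density bound = (7/8) · 32^2/2 = 448

Turán's theorem: ex(n, K_{r+1}) is achieved by the complete r-partite Turán graph T(n, r) with parts as balanced as possible, and is at most (1 − 1/r) · n^2/2. For r = 8, n = 32: the density bound is (7/8) · 1024/2 = 448. Since 8 ∣ 32, the Turán graph T(32, 8) has parts of equal size 4, and its edge count e(T(32, 8)) = 448 attains the density bound exactly.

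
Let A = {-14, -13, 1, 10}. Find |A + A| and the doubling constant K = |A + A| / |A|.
K = |A + A| / |A| = 10/4 = 5/2

Enumerate A + A = {a + b : a, b ∈ A}. With |A| = 4, there are |A|^2 = 16 ordered sum pairs; collecting distinct values, A + A = {-28, -27, -26, -13, -12, -4, -3, 2, 11, 20}, so |A + A| = 10. Thus K = 10/4 = 5/2. For comparison, the minimum possible |A + A| over all 4-element sets is 2·4 − 1 = 7 (so min K = 7/4), attained only by arithmetic progressions.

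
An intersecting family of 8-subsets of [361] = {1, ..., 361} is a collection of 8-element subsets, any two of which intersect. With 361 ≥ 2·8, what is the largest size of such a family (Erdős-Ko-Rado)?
max |F| = C(360, 7) = 146622043719720

The Erdős-Ko-Rado theorem states: for n ≥ 2k, an intersecting family of k-subsets of an n-element set has size at most C(n − 1, k − 1), with equality for 'star' families {A ⊆ [n] : |A| = k, i ∈ A} (fix an element i). For n = 361, k = 8: C(360, 7) = 146622043719720.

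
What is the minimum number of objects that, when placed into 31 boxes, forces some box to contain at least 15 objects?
n = (15 − 1)·31 + 1 = 435

By the generalised pigeonhole principle, to guarantee some box contains ≥ r objects we need more than (r − 1) · k objects total. Threshold: n = (r − 1) · k + 1. With r = 15 and k = 31: n = 14 · 31 + 1 = 434 + 1 = 435. For n = 434 = 14 · 31, we can put exactly 14 objects in every box, avoiding 15 in any single one — so 435 is tight.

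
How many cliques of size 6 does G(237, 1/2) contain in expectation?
E[# K_6] = C(237, 6) · (1/2)^C(6, 2) = 230916772164 / 2^15 = 57729193041/8192 ≈ 7047020.634888

For each 6-subset S of vertices (there are C(237, 6) = 230916772164 such S), let X_S = 1 if S induces a K_6 (all C(6, 2) = 15 edges present). Then P(X_S = 1) = (1/2)^15 = 1/32768. By linearity of expectation, E[# K_6] = C(237, 6) · (1/2)^15 = 230916772164 / 32768 = 57729193041/8192 ≈ 7047020.634888.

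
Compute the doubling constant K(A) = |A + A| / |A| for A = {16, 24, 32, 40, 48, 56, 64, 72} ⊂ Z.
K = |A + A| / |A| = 15/8

Enumerate A + A = {a + b : a, b ∈ A}. With |A| = 8, there are |A|^2 = 64 ordered sum pairs; collecting distinct values, A + A = {32, 40, 48, 56, 64, 72, 80, 88, 96, 104, 112, 120, 128, 136, 144}, so |A + A| = 15. Thus K = 15/8. Here |A + A| = 2|A| − 1 = 15, the minimum possible — so K = 15/8 is minimal, which holds iff A is an arithmetic progression.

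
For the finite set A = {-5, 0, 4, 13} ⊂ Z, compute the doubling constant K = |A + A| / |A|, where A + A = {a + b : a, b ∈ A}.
K = |A + A| / |A| = 9/4

Enumerate A + A = {a + b : a, b ∈ A}. With |A| = 4, there are |A|^2 = 16 ordered sum pairs; collecting distinct values, A + A = {-10, -5, -1, 0, 4, 8, 13, 17, 26}, so |A + A| = 9. Thus K = 9/4. For comparison, the minimum possible |A + A| over all 4-element sets is 2·4 − 1 = 7 (so min K = 7/4), attained only by arithmetic progressions.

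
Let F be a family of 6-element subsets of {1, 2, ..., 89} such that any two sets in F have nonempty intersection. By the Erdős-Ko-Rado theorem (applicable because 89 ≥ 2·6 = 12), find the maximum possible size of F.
max |F| = C(88, 5) = 39175752

Erdős-Ko-Rado (1961): when n ≥ 2k, max |F| = C(n−1, k−1). The bound is attained by the star {A : i ∈ A} for any fixed i ∈ [n]. Here C(89−1, 6−1) = C(88, 5) = 39175752.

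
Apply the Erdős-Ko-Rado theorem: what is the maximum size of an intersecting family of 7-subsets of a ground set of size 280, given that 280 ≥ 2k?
max |F| = C(279, 6) = 620566904595

Erdős-Ko-Rado (1961): when n ≥ 2k, max |F| = C(n−1, k−1). The bound is attained by the star {A : i ∈ A} for any fixed i ∈ [n]. Here C(280−1, 7−1) = C(279, 6) = 620566904595.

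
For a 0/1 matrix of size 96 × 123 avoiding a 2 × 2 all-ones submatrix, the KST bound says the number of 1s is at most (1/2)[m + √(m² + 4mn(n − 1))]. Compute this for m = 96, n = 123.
z(96, 123; 2, 2) ≤ (1/2)[96 + √(96² + 4·96·123·122)] = (1/2)[96 + √5771520] = 1249.1994

Kővári–Sós–Turán: let r_1, ..., r_96 be the row sums and z = Σ r_i the total number of 1s. Each pair of columns can share at most one row with both entries 1 (else a 2×2 all-ones block appears), so Σ_i C(r_i, 2) ≤ C(123, 2) = 7503. By convexity Σ_i C(r_i, 2) ≥ 96·C(z/96, 2) = z(z − 96)/(2·96), giving z² − 96z − 96·123·122 ≤ 0 and hence z ≤ (1/2)[96 + √(9216 + 4·1440576)] = (1/2)[96 + √5771520] ≈ (1/2)(96 + 2402.3988) = 1249.1994.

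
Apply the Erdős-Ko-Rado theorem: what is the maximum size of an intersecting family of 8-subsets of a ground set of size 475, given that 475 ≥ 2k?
max |F| = C(474, 7) = 1020207249948744

Erdős-Ko-Rado (1961): when n ≥ 2k, max |F| = C(n−1, k−1). The bound is attained by the star {A : i ∈ A} for any fixed i ∈ [n]. Here C(475−1, 8−1) = C(474, 7) = 1020207249948744.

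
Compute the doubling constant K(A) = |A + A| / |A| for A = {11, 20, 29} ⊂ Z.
K = |A + A| / |A| = 5/3

Enumerate A + A = {a + b : a, b ∈ A}. With |A| = 3, there are |A|^2 = 9 ordered sum pairs; collecting distinct values, A + A = {22, 31, 40, 49, 58}, so |A + A| = 5. Thus K = 5/3. Here |A + A| = 2|A| − 1 = 5, the minimum possible — so K = 5/3 is minimal, which holds iff A is an arithmetic progression.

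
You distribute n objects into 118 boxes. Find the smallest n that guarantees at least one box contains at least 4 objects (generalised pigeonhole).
n = (4 − 1)·118 + 1 = 355

By the generalised pigeonhole principle, to guarantee some box contains ≥ r objects we need more than (r − 1) · k objects total. Threshold: n = (r − 1) · k + 1. With r = 4 and k = 118: n = 3 · 118 + 1 = 354 + 1 = 355. For n = 354 = 3 · 118, we can put exactly 3 objects in every box, avoiding 4 in any single one — so 355 is tight.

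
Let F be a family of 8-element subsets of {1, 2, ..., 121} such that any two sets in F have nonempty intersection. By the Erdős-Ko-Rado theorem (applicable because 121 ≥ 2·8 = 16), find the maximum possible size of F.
max |F| = C(120, 7) = 59487568920

Erdős-Ko-Rado (1961): when n ≥ 2k, max |F| = C(n−1, k−1). The bound is attained by the star {A : i ∈ A} for any fixed i ∈ [n]. Here C(121−1, 8−1) = C(120, 7) = 59487568920.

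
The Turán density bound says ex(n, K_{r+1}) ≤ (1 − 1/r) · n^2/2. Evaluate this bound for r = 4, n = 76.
Turán density bound = (3/4) · 76^2/2 = 2166

Turán's theorem: ex(n, K_{r+1}) is achieved by the complete r-partite Turán graph T(n, r) with parts as balanced as possible, and is at most (1 − 1/r) · n^2/2. For r = 4, n = 76: the density bound is (3/4) · 5776/2 = 2166. Since 4 ∣ 76, the Turán graph T(76, 4) has parts of equal size 19, and its edge count e(T(76, 4)) = 2166 attains the density bound exactly.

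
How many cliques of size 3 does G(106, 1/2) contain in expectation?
E[# K_3] = C(106, 3) · (1/2)^C(3, 2) = 192920 / 2^3 = 24115

For each 3-subset S of vertices (there are C(106, 3) = 192920 such S), let X_S = 1 if S induces a K_3 (all C(3, 2) = 3 edges present). Then P(X_S = 1) = (1/2)^3 = 1/8. By linearity of expectation, E[# K_3] = C(106, 3) · (1/2)^3 = 192920 / 8 = 24115.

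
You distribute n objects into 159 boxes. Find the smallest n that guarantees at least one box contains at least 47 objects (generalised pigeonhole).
n = (47 − 1)·159 + 1 = 7315

By the generalised pigeonhole principle, to guarantee some box contains ≥ r objects we need more than (r − 1) · k objects total. Threshold: n = (r − 1) · k + 1. With r = 47 and k = 159: n = 46 · 159 + 1 = 7314 + 1 = 7315. For n = 7314 = 46 · 159, we can put exactly 46 objects in every box, avoiding 47 in any single one — so 7315 is tight.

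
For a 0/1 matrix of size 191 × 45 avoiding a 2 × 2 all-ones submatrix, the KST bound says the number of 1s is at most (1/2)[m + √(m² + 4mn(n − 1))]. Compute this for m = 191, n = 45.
z(191, 45; 2, 2) ≤ (1/2)[191 + √(191² + 4·191·45·44)] = (1/2)[191 + √1549201] = 717.8345

Kővári–Sós–Turán: let r_1, ..., r_191 be the row sums and z = Σ r_i the total number of 1s. Each pair of columns can share at most one row with both entries 1 (else a 2×2 all-ones block appears), so Σ_i C(r_i, 2) ≤ C(45, 2) = 990. By convexity Σ_i C(r_i, 2) ≥ 191·C(z/191, 2) = z(z − 191)/(2·191), giving z² − 191z − 191·45·44 ≤ 0 and hence z ≤ (1/2)[191 + √(36481 + 4·378180)] = (1/2)[191 + √1549201] ≈ (1/2)(191 + 1244.669) = 717.8345.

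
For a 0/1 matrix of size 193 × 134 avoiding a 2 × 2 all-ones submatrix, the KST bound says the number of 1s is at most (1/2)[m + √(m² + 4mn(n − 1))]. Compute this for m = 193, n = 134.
z(193, 134; 2, 2) ≤ (1/2)[193 + √(193² + 4·193·134·133)] = (1/2)[193 + √13795833] = 1953.6371

Kővári–Sós–Turán: let r_1, ..., r_193 be the row sums and z = Σ r_i the total number of 1s. Each pair of columns can share at most one row with both entries 1 (else a 2×2 all-ones block appears), so Σ_i C(r_i, 2) ≤ C(134, 2) = 8911. By convexity Σ_i C(r_i, 2) ≥ 193·C(z/193, 2) = z(z − 193)/(2·193), giving z² − 193z − 193·134·133 ≤ 0 and hence z ≤ (1/2)[193 + √(37249 + 4·3439646)] = (1/2)[193 + √13795833] ≈ (1/2)(193 + 3714.2742) = 1953.6371.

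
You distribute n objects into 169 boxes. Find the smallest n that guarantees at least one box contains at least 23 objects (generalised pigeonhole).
n = (23 − 1)·169 + 1 = 3719

By the generalised pigeonhole principle, to guarantee some box contains ≥ r objects we need more than (r − 1) · k objects total. Threshold: n = (r − 1) · k + 1. With r = 23 and k = 169: n = 22 · 169 + 1 = 3718 + 1 = 3719. For n = 3718 = 22 · 169, we can put exactly 22 objects in every box, avoiding 23 in any single one — so 3719 is tight.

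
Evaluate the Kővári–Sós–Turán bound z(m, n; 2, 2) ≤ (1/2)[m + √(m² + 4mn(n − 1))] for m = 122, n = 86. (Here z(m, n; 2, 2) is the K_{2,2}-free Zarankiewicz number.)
z(122, 86; 2, 2) ≤ (1/2)[122 + √(122² + 4·122·86·85)] = (1/2)[122 + √3582164] = 1007.3303

Kővári–Sós–Turán: let r_1, ..., r_122 be the row sums and z = Σ r_i the total number of 1s. Each pair of columns can share at most one row with both entries 1 (else a 2×2 all-ones block appears), so Σ_i C(r_i, 2) ≤ C(86, 2) = 3655. By convexity Σ_i C(r_i, 2) ≥ 122·C(z/122, 2) = z(z − 122)/(2·122), giving z² − 122z − 122·86·85 ≤ 0 and hence z ≤ (1/2)[122 + √(14884 + 4·891820)] = (1/2)[122 + √3582164] ≈ (1/2)(122 + 1892.6606) = 1007.3303.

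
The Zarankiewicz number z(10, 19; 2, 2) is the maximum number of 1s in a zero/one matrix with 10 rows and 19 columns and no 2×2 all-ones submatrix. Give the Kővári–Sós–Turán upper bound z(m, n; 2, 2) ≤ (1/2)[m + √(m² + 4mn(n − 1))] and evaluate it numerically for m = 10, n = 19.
z(10, 19; 2, 2) ≤ (1/2)[10 + √(10² + 4·10·19·18)] = (1/2)[10 + √13780] = 63.6941

Kővári–Sós–Turán: let r_1, ..., r_10 be the row sums and z = Σ r_i the total number of 1s. Each pair of columns can share at most one row with both entries 1 (else a 2×2 all-ones block appears), so Σ_i C(r_i, 2) ≤ C(19, 2) = 171. By convexity Σ_i C(r_i, 2) ≥ 10·C(z/10, 2) = z(z − 10)/(2·10), giving z² − 10z − 10·19·18 ≤ 0 and hence z ≤ (1/2)[10 + √(100 + 4·3420)] = (1/2)[10 + √13780] ≈ (1/2)(10 + 117.3882) = 63.6941.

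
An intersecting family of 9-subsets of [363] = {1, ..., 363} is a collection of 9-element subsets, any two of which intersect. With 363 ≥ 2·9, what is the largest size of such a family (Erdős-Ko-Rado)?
max |F| = C(362, 8) = 6765841072521345

The Erdős-Ko-Rado theorem states: for n ≥ 2k, an intersecting family of k-subsets of an n-element set has size at most C(n − 1, k − 1), with equality for 'star' families {A ⊆ [n] : |A| = k, i ∈ A} (fix an element i). For n = 363, k = 9: C(362, 8) = 6765841072521345.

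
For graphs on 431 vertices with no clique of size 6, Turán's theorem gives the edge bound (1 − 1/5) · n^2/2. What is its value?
Turán density bound = (4/5) · 431^2/2 = 371522/5 ≈ 74304.4

Turán's theorem: ex(n, K_{r+1}) is achieved by the complete r-partite Turán graph T(n, r) with parts as balanced as possible, and is at most (1 − 1/r) · n^2/2. For r = 5, n = 431: the density bound is (4/5) · 185761/2 = 371522/5 ≈ 74304.4. The integer-valued extremum is e(T(431, 5)) = 74304, which is strictly less than the density bound 371522/5 since 5 ∤ 431 (the parts of T(431, 5) cannot all be equal).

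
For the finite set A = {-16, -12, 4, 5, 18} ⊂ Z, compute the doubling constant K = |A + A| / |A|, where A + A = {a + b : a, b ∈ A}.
K = |A + A| / |A| = 15/5 = 3

Enumerate A + A = {a + b : a, b ∈ A}. With |A| = 5, there are |A|^2 = 25 ordered sum pairs; collecting distinct values, A + A = {-32, -28, -24, -12, -11, -8, -7, 2, 6, 8, 9, 10, 22, 23, 36}, so |A + A| = 15. Thus K = 15/5 = 3. For comparison, the minimum possible |A + A| over all 5-element sets is 2·5 − 1 = 9 (so min K = 9/5), attained only by arithmetic progressions.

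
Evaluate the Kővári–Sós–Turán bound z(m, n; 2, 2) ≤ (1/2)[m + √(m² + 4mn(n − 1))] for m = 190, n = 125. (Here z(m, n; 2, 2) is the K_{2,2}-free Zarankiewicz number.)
z(190, 125; 2, 2) ≤ (1/2)[190 + √(190² + 4·190·125·124)] = (1/2)[190 + √11816100] = 1813.7277

Kővári–Sós–Turán: let r_1, ..., r_190 be the row sums and z = Σ r_i the total number of 1s. Each pair of columns can share at most one row with both entries 1 (else a 2×2 all-ones block appears), so Σ_i C(r_i, 2) ≤ C(125, 2) = 7750. By convexity Σ_i C(r_i, 2) ≥ 190·C(z/190, 2) = z(z − 190)/(2·190), giving z² − 190z − 190·125·124 ≤ 0 and hence z ≤ (1/2)[190 + √(36100 + 4·2945000)] = (1/2)[190 + √11816100] ≈ (1/2)(190 + 3437.4555) = 1813.7277.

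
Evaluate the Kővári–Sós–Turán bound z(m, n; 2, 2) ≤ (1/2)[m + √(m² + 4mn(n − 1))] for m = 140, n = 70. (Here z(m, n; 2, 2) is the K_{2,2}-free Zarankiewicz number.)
z(140, 70; 2, 2) ≤ (1/2)[140 + √(140² + 4·140·70·69)] = (1/2)[140 + √2724400] = 895.2878

Kővári–Sós–Turán: let r_1, ..., r_140 be the row sums and z = Σ r_i the total number of 1s. Each pair of columns can share at most one row with both entries 1 (else a 2×2 all-ones block appears), so Σ_i C(r_i, 2) ≤ C(70, 2) = 2415. By convexity Σ_i C(r_i, 2) ≥ 140·C(z/140, 2) = z(z − 140)/(2·140), giving z² − 140z − 140·70·69 ≤ 0 and hence z ≤ (1/2)[140 + √(19600 + 4·676200)] = (1/2)[140 + √2724400] ≈ (1/2)(140 + 1650.5757) = 895.2878.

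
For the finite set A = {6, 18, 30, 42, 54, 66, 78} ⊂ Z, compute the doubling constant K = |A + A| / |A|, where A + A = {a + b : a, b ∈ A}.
K = |A + A| / |A| = 13/7

Enumerate A + A = {a + b : a, b ∈ A}. With |A| = 7, there are |A|^2 = 49 ordered sum pairs; collecting distinct values, A + A = {12, 24, 36, 48, 60, 72, 84, 96, 108, 120, 132, 144, 156}, so |A + A| = 13. Thus K = 13/7. Here |A + A| = 2|A| − 1 = 13, the minimum possible — so K = 13/7 is minimal, which holds iff A is an arithmetic progression.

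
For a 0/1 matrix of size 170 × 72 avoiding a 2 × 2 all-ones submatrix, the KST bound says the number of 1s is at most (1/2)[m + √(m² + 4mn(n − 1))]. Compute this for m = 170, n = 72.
z(170, 72; 2, 2) ≤ (1/2)[170 + √(170² + 4·170·72·71)] = (1/2)[170 + √3505060] = 1021.0903

Kővári–Sós–Turán: let r_1, ..., r_170 be the row sums and z = Σ r_i the total number of 1s. Each pair of columns can share at most one row with both entries 1 (else a 2×2 all-ones block appears), so Σ_i C(r_i, 2) ≤ C(72, 2) = 2556. By convexity Σ_i C(r_i, 2) ≥ 170·C(z/170, 2) = z(z − 170)/(2·170), giving z² − 170z − 170·72·71 ≤ 0 and hence z ≤ (1/2)[170 + √(28900 + 4·869040)] = (1/2)[170 + √3505060] ≈ (1/2)(170 + 1872.1805) = 1021.0903.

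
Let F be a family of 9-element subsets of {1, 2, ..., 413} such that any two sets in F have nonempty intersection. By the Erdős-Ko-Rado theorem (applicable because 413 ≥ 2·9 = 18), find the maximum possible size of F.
max |F| = C(412, 8) = 19229204065337145

Erdős-Ko-Rado (1961): when n ≥ 2k, max |F| = C(n−1, k−1). The bound is attained by the star {A : i ∈ A} for any fixed i ∈ [n]. Here C(413−1, 9−1) = C(412, 8) = 19229204065337145.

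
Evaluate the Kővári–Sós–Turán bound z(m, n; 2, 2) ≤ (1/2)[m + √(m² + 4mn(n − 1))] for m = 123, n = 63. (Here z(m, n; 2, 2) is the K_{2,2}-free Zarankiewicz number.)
z(123, 63; 2, 2) ≤ (1/2)[123 + √(123² + 4·123·63·62)] = (1/2)[123 + √1936881] = 757.3594

Kővári–Sós–Turán: let r_1, ..., r_123 be the row sums and z = Σ r_i the total number of 1s. Each pair of columns can share at most one row with both entries 1 (else a 2×2 all-ones block appears), so Σ_i C(r_i, 2) ≤ C(63, 2) = 1953. By convexity Σ_i C(r_i, 2) ≥ 123·C(z/123, 2) = z(z − 123)/(2·123), giving z² − 123z − 123·63·62 ≤ 0 and hence z ≤ (1/2)[123 + √(15129 + 4·480438)] = (1/2)[123 + √1936881] ≈ (1/2)(123 + 1391.7187) = 757.3594.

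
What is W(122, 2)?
W(122, 2) = 122 + 1 = 123

A 2-term AP is any pair of integers, so a monochromatic 2-AP exists iff some colour is used at least twice. With 122 colours, the colouring i ↦ i on {1, ..., 122} uses each colour once, avoiding any monochromatic pair, so W(122, 2) > 122. For {1, ..., 123}, pigeonhole forces two integers of the same colour, which form a monochromatic 2-AP. Hence W(122, 2) = 123.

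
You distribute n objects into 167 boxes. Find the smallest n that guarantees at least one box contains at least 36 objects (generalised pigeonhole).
n = (36 − 1)·167 + 1 = 5846

By the generalised pigeonhole principle, to guarantee some box contains ≥ r objects we need more than (r − 1) · k objects total. Threshold: n = (r − 1) · k + 1. With r = 36 and k = 167: n = 35 · 167 + 1 = 5845 + 1 = 5846. For n = 5845 = 35 · 167, we can put exactly 35 objects in every box, avoiding 36 in any single one — so 5846 is tight.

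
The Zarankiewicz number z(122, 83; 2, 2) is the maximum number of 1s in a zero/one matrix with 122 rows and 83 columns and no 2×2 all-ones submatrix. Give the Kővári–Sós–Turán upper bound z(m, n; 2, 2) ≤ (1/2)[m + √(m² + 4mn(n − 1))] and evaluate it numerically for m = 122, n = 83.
z(122, 83; 2, 2) ≤ (1/2)[122 + √(122² + 4·122·83·82)] = (1/2)[122 + √3336212] = 974.265

Kővári–Sós–Turán: let r_1, ..., r_122 be the row sums and z = Σ r_i the total number of 1s. Each pair of columns can share at most one row with both entries 1 (else a 2×2 all-ones block appears), so Σ_i C(r_i, 2) ≤ C(83, 2) = 3403. By convexity Σ_i C(r_i, 2) ≥ 122·C(z/122, 2) = z(z − 122)/(2·122), giving z² − 122z − 122·83·82 ≤ 0 and hence z ≤ (1/2)[122 + √(14884 + 4·830332)] = (1/2)[122 + √3336212] ≈ (1/2)(122 + 1826.53) = 974.265.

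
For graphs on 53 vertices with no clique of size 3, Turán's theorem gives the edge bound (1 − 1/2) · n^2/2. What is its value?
Turán density bound = (1/2) · 53^2/2 = 2809/4 ≈ 702.25

Turán's theorem: ex(n, K_{r+1}) is achieved by the complete r-partite Turán graph T(n, r) with parts as balanced as possible, and is at most (1 − 1/r) · n^2/2. For r = 2, n = 53: the density bound is (1/2) · 2809/2 = 2809/4 ≈ 702.25. The integer-valued extremum is e(T(53, 2)) = 702, which is strictly less than the density bound 2809/4 since 2 ∤ 53 (the parts of T(53, 2) cannot all be equal).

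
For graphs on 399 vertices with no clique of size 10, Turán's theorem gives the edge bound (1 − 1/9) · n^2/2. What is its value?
Turán density bound = (8/9) · 399^2/2 = 70756

Turán's theorem: ex(n, K_{r+1}) is achieved by the complete r-partite Turán graph T(n, r) with parts as balanced as possible, and is at most (1 − 1/r) · n^2/2. For r = 9, n = 399: the density bound is (8/9) · 159201/2 = 70756. The integer-valued extremum is e(T(399, 9)) = 70755, which is strictly less than the density bound 70756 since 9 ∤ 399 (the parts of T(399, 9) cannot all be equal).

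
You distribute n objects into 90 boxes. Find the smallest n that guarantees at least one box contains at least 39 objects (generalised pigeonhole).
n = (39 − 1)·90 + 1 = 3421

By the generalised pigeonhole principle, to guarantee some box contains ≥ r objects we need more than (r − 1) · k objects total. Threshold: n = (r − 1) · k + 1. With r = 39 and k = 90: n = 38 · 90 + 1 = 3420 + 1 = 3421. For n = 3420 = 38 · 90, we can put exactly 38 objects in every box, avoiding 39 in any single one — so 3421 is tight.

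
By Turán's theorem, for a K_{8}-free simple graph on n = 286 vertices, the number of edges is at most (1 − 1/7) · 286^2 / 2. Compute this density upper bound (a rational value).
Turán density bound = (6/7) · 286^2/2 = 245388/7 ≈ 35055.4286

Turán's theorem: ex(n, K_{r+1}) is achieved by the complete r-partite Turán graph T(n, r) with parts as balanced as possible, and is at most (1 − 1/r) · n^2/2. For r = 7, n = 286: the density bound is (6/7) · 81796/2 = 245388/7 ≈ 35055.4286. The integer-valued extremum is e(T(286, 7)) = 35055, which is strictly less than the density bound 245388/7 since 7 ∤ 286 (the parts of T(286, 7) cannot all be equal).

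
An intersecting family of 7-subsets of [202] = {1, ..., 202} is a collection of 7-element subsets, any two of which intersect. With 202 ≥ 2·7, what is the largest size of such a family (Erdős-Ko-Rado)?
max |F| = C(201, 6) = 84944276340

The Erdős-Ko-Rado theorem states: for n ≥ 2k, an intersecting family of k-subsets of an n-element set has size at most C(n − 1, k − 1), with equality for 'star' families {A ⊆ [n] : |A| = k, i ∈ A} (fix an element i). For n = 202, k = 7: C(201, 6) = 84944276340.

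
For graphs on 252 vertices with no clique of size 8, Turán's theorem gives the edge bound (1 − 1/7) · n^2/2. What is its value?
Turán density bound = (6/7) · 252^2/2 = 27216

Turán's theorem: ex(n, K_{r+1}) is achieved by the complete r-partite Turán graph T(n, r) with parts as balanced as possible, and is at most (1 − 1/r) · n^2/2. For r = 7, n = 252: the density bound is (6/7) · 63504/2 = 27216. Since 7 ∣ 252, the Turán graph T(252, 7) has parts of equal size 36, and its edge count e(T(252, 7)) = 27216 attains the density bound exactly.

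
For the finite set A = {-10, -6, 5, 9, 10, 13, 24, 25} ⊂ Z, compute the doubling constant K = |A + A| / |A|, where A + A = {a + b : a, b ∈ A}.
K = |A + A| / |A| = 28/8 = 7/2

Enumerate A + A = {a + b : a, b ∈ A}. With |A| = 8, there are |A|^2 = 64 ordered sum pairs; collecting distinct values, A + A = {-20, -16, -12, -5, -1, 0, 3, 4, 7, 10, 14, 15, 18, 19, 20, 22, 23, 26, 29, 30, 33, 34, 35, 37, 38, 48, 49, 50}, so |A + A| = 28. Thus K = 28/8 = 7/2. For comparison, the minimum possible |A + A| over all 8-element sets is 2·8 − 1 = 15 (so min K = 15/8), attained only by arithmetic progressions.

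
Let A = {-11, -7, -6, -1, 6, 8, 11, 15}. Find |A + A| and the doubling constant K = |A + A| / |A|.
K = |A + A| / |A| = 31/8

Enumerate A + A = {a + b : a, b ∈ A}. With |A| = 8, there are |A|^2 = 64 ordered sum pairs; collecting distinct values, A + A = {-22, -18, -17, -14, -13, -12, -8, -7, -5, -3, -2, -1, 0, 1, 2, 4, 5, 7, 8, 9, 10, 12, 14, 16, 17, 19, 21, 22, 23, 26, 30}, so |A + A| = 31. Thus K = 31/8. For comparison, the minimum possible |A + A| over all 8-element sets is 2·8 − 1 = 15 (so min K = 15/8), attained only by arithmetic progressions.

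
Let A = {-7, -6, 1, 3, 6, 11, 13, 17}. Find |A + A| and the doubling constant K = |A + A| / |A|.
K = |A + A| / |A| = 31/8

Enumerate A + A = {a + b : a, b ∈ A}. With |A| = 8, there are |A|^2 = 64 ordered sum pairs; collecting distinct values, A + A = {-14, -13, -12, -6, -5, -4, -3, -1, 0, 2, 4, 5, 6, 7, 9, 10, 11, 12, 14, 16, 17, 18, 19, 20, 22, 23, 24, 26, 28, 30, 34}, so |A + A| = 31. Thus K = 31/8. For comparison, the minimum possible |A + A| over all 8-element sets is 2·8 − 1 = 15 (so min K = 15/8), attained only by arithmetic progressions.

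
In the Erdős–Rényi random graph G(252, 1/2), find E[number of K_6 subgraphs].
E[# K_6] = C(252, 6) · (1/2)^C(6, 2) = 334988390100 / 2^15 = 83747097525/8192 ≈ 10223034.365845

For each 6-subset S of vertices (there are C(252, 6) = 334988390100 such S), let X_S = 1 if S induces a K_6 (all C(6, 2) = 15 edges present). Then P(X_S = 1) = (1/2)^15 = 1/32768. By linearity of expectation, E[# K_6] = C(252, 6) · (1/2)^15 = 334988390100 / 32768 = 83747097525/8192 ≈ 10223034.365845.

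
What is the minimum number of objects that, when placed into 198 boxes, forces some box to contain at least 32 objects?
n = (32 − 1)·198 + 1 = 6139

By the generalised pigeonhole principle, to guarantee some box contains ≥ r objects we need more than (r − 1) · k objects total. Threshold: n = (r − 1) · k + 1. With r = 32 and k = 198: n = 31 · 198 + 1 = 6138 + 1 = 6139. For n = 6138 = 31 · 198, we can put exactly 31 objects in every box, avoiding 32 in any single one — so 6139 is tight.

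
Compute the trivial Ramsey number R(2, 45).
R(2, 45) = 45

R(2, k) = k for all k ≥ 2: in a 2-colouring of K_k, either some edge is red (a red K_2) or all edges are blue (a blue K_k). And K_{44} coloured all-blue has no blue K_45, so R(2, 45) > 44. Hence R(2, 45) = 45.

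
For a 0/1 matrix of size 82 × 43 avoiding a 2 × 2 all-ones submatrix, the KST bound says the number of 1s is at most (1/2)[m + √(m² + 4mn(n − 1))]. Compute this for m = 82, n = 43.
z(82, 43; 2, 2) ≤ (1/2)[82 + √(82² + 4·82·43·42)] = (1/2)[82 + √599092] = 428.0052

Kővári–Sós–Turán: let r_1, ..., r_82 be the row sums and z = Σ r_i the total number of 1s. Each pair of columns can share at most one row with both entries 1 (else a 2×2 all-ones block appears), so Σ_i C(r_i, 2) ≤ C(43, 2) = 903. By convexity Σ_i C(r_i, 2) ≥ 82·C(z/82, 2) = z(z − 82)/(2·82), giving z² − 82z − 82·43·42 ≤ 0 and hence z ≤ (1/2)[82 + √(6724 + 4·148092)] = (1/2)[82 + √599092] ≈ (1/2)(82 + 774.0103) = 428.0052.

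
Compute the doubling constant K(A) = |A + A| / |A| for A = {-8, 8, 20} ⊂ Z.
K = |A + A| / |A| = 6/3 = 2

Enumerate A + A = {a + b : a, b ∈ A}. With |A| = 3, there are |A|^2 = 9 ordered sum pairs; collecting distinct values, A + A = {-16, 0, 12, 16, 28, 40}, so |A + A| = 6. Thus K = 6/3 = 2. For comparison, the minimum possible |A + A| over all 3-element sets is 2·3 − 1 = 5 (so min K = 5/3), attained only by arithmetic progressions.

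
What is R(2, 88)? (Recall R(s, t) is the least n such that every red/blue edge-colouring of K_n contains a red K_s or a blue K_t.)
R(2, 88) = 88

R(2, k) = k for all k ≥ 2: in a 2-colouring of K_k, either some edge is red (a red K_2) or all edges are blue (a blue K_k). And K_{87} coloured all-blue has no blue K_88, so R(2, 88) > 87. Hence R(2, 88) = 88.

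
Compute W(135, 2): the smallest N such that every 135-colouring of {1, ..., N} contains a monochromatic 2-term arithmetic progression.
W(135, 2) = 135 + 1 = 136

A 2-term AP is any pair of integers, so a monochromatic 2-AP exists iff some colour is used at least twice. With 135 colours, the colouring i ↦ i on {1, ..., 135} uses each colour once, avoiding any monochromatic pair, so W(135, 2) > 135. For {1, ..., 136}, pigeonhole forces two integers of the same colour, which form a monochromatic 2-AP. Hence W(135, 2) = 136.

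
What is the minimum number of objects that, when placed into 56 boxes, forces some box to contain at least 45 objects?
n = (45 − 1)·56 + 1 = 2465

By the generalised pigeonhole principle, to guarantee some box contains ≥ r objects we need more than (r − 1) · k objects total. Threshold: n = (r − 1) · k + 1. With r = 45 and k = 56: n = 44 · 56 + 1 = 2464 + 1 = 2465. For n = 2464 = 44 · 56, we can put exactly 44 objects in every box, avoiding 45 in any single one — so 2465 is tight.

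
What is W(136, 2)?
W(136, 2) = 136 + 1 = 137

A 2-term AP is any pair of integers, so a monochromatic 2-AP exists iff some colour is used at least twice. With 136 colours, the colouring i ↦ i on {1, ..., 136} uses each colour once, avoiding any monochromatic pair, so W(136, 2) > 136. For {1, ..., 137}, pigeonhole forces two integers of the same colour, which form a monochromatic 2-AP. Hence W(136, 2) = 137.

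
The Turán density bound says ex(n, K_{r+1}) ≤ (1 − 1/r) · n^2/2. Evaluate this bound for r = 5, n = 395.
Turán density bound = (4/5) · 395^2/2 = 62410

Turán's theorem: ex(n, K_{r+1}) is achieved by the complete r-partite Turán graph T(n, r) with parts as balanced as possible, and is at most (1 − 1/r) · n^2/2. For r = 5, n = 395: the density bound is (4/5) · 156025/2 = 62410. Since 5 ∣ 395, the Turán graph T(395, 5) has parts of equal size 79, and its edge count e(T(395, 5)) = 62410 attains the density bound exactly.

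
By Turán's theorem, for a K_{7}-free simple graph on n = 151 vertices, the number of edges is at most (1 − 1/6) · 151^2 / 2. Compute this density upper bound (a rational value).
Turán density bound = (5/6) · 151^2/2 = 114005/12 ≈ 9500.4167

Turán's theorem: ex(n, K_{r+1}) is achieved by the complete r-partite Turán graph T(n, r) with parts as balanced as possible, and is at most (1 − 1/r) · n^2/2. For r = 6, n = 151: the density bound is (5/6) · 22801/2 = 114005/12 ≈ 9500.4167. The integer-valued extremum is e(T(151, 6)) = 9500, which is strictly less than the density bound 114005/12 since 6 ∤ 151 (the parts of T(151, 6) cannot all be equal).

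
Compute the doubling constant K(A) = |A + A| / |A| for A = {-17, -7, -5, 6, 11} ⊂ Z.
K = |A + A| / |A| = 15/5 = 3

Enumerate A + A = {a + b : a, b ∈ A}. With |A| = 5, there are |A|^2 = 25 ordered sum pairs; collecting distinct values, A + A = {-34, -24, -22, -14, -12, -11, -10, -6, -1, 1, 4, 6, 12, 17, 22}, so |A + A| = 15. Thus K = 15/5 = 3. For comparison, the minimum possible |A + A| over all 5-element sets is 2·5 − 1 = 9 (so min K = 9/5), attained only by arithmetic progressions.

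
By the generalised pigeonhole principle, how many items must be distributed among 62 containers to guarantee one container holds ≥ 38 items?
n = (38 − 1)·62 + 1 = 2295

By the generalised pigeonhole principle, to guarantee some box contains ≥ r objects we need more than (r − 1) · k objects total. Threshold: n = (r − 1) · k + 1. With r = 38 and k = 62: n = 37 · 62 + 1 = 2294 + 1 = 2295. For n = 2294 = 37 · 62, we can put exactly 37 objects in every box, avoiding 38 in any single one — so 2295 is tight.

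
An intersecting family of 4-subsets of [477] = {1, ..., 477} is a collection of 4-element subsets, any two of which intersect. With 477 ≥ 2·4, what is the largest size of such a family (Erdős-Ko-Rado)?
max |F| = C(476, 3) = 17861900

The Erdős-Ko-Rado theorem states: for n ≥ 2k, an intersecting family of k-subsets of an n-element set has size at most C(n − 1, k − 1), with equality for 'star' families {A ⊆ [n] : |A| = k, i ∈ A} (fix an element i). For n = 477, k = 4: C(476, 3) = 17861900.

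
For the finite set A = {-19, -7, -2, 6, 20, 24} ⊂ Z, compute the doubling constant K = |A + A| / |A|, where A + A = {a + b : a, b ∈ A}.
K = |A + A| / |A| = 21/6 = 7/2

Enumerate A + A = {a + b : a, b ∈ A}. With |A| = 6, there are |A|^2 = 36 ordered sum pairs; collecting distinct values, A + A = {-38, -26, -21, -14, -13, -9, -4, -1, 1, 4, 5, 12, 13, 17, 18, 22, 26, 30, 40, 44, 48}, so |A + A| = 21. Thus K = 21/6 = 7/2. For comparison, the minimum possible |A + A| over all 6-element sets is 2·6 − 1 = 11 (so min K = 11/6), attained only by arithmetic progressions.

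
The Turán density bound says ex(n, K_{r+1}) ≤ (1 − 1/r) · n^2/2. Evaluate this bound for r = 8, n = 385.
Turán density bound = (7/8) · 385^2/2 = 1037575/16 ≈ 64848.4375

Turán's theorem: ex(n, K_{r+1}) is achieved by the complete r-partite Turán graph T(n, r) with parts as balanced as possible, and is at most (1 − 1/r) · n^2/2. For r = 8, n = 385: the density bound is (7/8) · 148225/2 = 1037575/16 ≈ 64848.4375. The integer-valued extremum is e(T(385, 8)) = 64848, which is strictly less than the density bound 1037575/16 since 8 ∤ 385 (the parts of T(385, 8) cannot all be equal).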